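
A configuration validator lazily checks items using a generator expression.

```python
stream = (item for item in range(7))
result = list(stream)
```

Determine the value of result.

Step 1: Generator expression iterates range(7): [0, 1, 2, 3, 4, 5, 6].
Step 2: list() collects all values.
Therefore result = [0, 1, 2, 3, 4, 5, 6].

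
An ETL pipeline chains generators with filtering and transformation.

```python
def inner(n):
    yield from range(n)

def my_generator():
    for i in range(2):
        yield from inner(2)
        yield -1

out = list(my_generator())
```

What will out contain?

Step 1: For each i in range(2):
  i=0: yield from inner(2) -> [0, 1], then yield -1
  i=1: yield from inner(2) -> [0, 1], then yield -1
Therefore out = [0, 1, -1, 0, 1, -1].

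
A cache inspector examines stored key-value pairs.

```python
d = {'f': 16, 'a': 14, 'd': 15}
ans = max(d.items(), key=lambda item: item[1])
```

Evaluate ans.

Step 1: Find item with maximum value:
  ('f', 16)
  ('a', 14)
  ('d', 15)
Step 2: Maximum value is 16 at key 'f'.
Therefore ans = ('f', 16).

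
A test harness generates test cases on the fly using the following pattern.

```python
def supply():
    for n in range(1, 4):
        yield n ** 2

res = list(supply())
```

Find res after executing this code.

Step 1: For each n in range(1, 4), yield n**2:
  n=1: yield 1**2 = 1
  n=2: yield 2**2 = 4
  n=3: yield 3**2 = 9
Therefore res = [1, 4, 9].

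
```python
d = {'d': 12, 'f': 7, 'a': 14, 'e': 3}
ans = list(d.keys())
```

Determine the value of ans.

Step 1: d.keys() returns the dictionary keys in insertion order.
Therefore ans = ['d', 'f', 'a', 'e'].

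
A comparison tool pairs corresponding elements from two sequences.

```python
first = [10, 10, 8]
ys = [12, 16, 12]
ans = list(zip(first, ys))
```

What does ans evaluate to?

Step 1: zip pairs elements at same index:
  Index 0: (10, 12)
  Index 1: (10, 16)
  Index 2: (8, 12)
Therefore ans = [(10, 12), (10, 16), (8, 12)].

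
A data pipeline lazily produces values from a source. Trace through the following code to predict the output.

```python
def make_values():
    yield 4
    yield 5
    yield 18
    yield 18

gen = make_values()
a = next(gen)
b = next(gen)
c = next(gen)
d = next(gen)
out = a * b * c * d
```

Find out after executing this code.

Step 1: Create generator and consume all values:
  a = next(gen) = 4
  b = next(gen) = 5
  c = next(gen) = 18
  d = next(gen) = 18
Step 2: out = 4 * 5 * 18 * 18 = 6480.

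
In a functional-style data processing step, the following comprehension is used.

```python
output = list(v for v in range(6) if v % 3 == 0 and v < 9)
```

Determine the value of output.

Step 1: Filter range(6) where v % 3 == 0 and v < 9:
  v=0: both conditions met, included
  v=1: excluded (1 % 3 != 0)
  v=2: excluded (2 % 3 != 0)
  v=3: both conditions met, included
  v=4: excluded (4 % 3 != 0)
  v=5: excluded (5 % 3 != 0)
Therefore output = [0, 3].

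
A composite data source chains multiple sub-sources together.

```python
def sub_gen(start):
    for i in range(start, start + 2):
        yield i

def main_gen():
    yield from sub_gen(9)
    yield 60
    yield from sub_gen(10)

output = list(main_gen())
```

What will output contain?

Step 1: main_gen() delegates to sub_gen(9):
  yield 9
  yield 10
Step 2: yield 60
Step 3: Delegates to sub_gen(10):
  yield 10
  yield 11
Therefore output = [9, 10, 60, 10, 11].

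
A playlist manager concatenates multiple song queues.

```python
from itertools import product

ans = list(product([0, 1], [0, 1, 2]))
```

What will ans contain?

Step 1: product([0, 1], [0, 1, 2]) gives all pairs:
  (0, 0)
  (0, 1)
  (0, 2)
  (1, 0)
  (1, 1)
  (1, 2)
Therefore ans = [(0, 0), (0, 1), (0, 2), (1, 0), (1, 1), (1, 2)].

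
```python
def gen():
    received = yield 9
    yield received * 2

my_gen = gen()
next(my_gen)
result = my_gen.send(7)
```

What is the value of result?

Step 1: next(my_gen) advances to first yield, producing 9.
Step 2: send(7) resumes, received = 7.
Step 3: yield received * 2 = 7 * 2 = 14.
Therefore result = 14.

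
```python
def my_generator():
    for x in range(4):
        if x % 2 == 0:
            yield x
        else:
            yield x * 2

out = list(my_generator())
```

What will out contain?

Step 1: For each x in range(4), yield x if even, else x*2:
  x=0 (even): yield 0
  x=1 (odd): yield 1*2 = 2
  x=2 (even): yield 2
  x=3 (odd): yield 3*2 = 6
Therefore out = [0, 2, 2, 6].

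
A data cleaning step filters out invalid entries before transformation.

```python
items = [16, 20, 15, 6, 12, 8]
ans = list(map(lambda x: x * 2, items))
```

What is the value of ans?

Step 1: Apply lambda x: x * 2 to each element:
  16 -> 32
  20 -> 40
  15 -> 30
  6 -> 12
  12 -> 24
  8 -> 16
Therefore ans = [32, 40, 30, 12, 24, 16].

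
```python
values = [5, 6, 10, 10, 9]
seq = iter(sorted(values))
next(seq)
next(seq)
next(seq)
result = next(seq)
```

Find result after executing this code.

Step 1: sorted([5, 6, 10, 10, 9]) = [5, 6, 9, 10, 10].
Step 2: Create iterator and skip 3 elements.
Step 3: next() returns 10.
Therefore result = 10.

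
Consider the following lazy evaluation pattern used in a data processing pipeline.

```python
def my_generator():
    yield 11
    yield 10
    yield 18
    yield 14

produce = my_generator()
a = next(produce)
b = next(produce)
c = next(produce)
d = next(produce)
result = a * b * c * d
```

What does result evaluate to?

Step 1: Create generator and consume all values:
  a = next(produce) = 11
  b = next(produce) = 10
  c = next(produce) = 18
  d = next(produce) = 14
Step 2: result = 11 * 10 * 18 * 14 = 27720.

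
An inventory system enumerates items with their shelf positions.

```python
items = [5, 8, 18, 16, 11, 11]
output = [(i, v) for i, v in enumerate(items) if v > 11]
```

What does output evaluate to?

Step 1: Filter enumerate([5, 8, 18, 16, 11, 11]) keeping v > 11:
  (0, 5): 5 <= 11, excluded
  (1, 8): 8 <= 11, excluded
  (2, 18): 18 > 11, included
  (3, 16): 16 > 11, included
  (4, 11): 11 <= 11, excluded
  (5, 11): 11 <= 11, excluded
Therefore output = [(2, 18), (3, 16)].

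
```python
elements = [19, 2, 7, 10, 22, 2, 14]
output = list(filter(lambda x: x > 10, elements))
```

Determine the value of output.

Step 1: Filter elements > 10:
  19: kept
  2: removed
  7: removed
  10: removed
  22: kept
  2: removed
  14: kept
Therefore output = [19, 22, 14].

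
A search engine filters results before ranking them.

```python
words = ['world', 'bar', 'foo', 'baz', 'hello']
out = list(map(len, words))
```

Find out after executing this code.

Step 1: Map len() to each word:
  'world' -> 5
  'bar' -> 3
  'foo' -> 3
  'baz' -> 3
  'hello' -> 5
Therefore out = [5, 3, 3, 3, 5].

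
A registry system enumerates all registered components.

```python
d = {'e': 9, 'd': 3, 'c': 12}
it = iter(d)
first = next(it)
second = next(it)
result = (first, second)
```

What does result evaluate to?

Step 1: iter(d) iterates over keys: ['e', 'd', 'c'].
Step 2: first = next(it) = 'e', second = next(it) = 'd'.
Therefore result = ('e', 'd').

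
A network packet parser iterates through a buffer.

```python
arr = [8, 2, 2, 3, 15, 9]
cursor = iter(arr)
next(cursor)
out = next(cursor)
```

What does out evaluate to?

Step 1: Create iterator over [8, 2, 2, 3, 15, 9].
Step 2: next() consumes 8.
Step 3: next() returns 2.
Therefore out = 2.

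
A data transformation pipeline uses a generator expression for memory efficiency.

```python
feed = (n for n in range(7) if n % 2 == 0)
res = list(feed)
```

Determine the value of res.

Step 1: Filter range(7) keeping only even values:
  n=0: even, included
  n=1: odd, excluded
  n=2: even, included
  n=3: odd, excluded
  n=4: even, included
  n=5: odd, excluded
  n=6: even, included
Therefore res = [0, 2, 4, 6].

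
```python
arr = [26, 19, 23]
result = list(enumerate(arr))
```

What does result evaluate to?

Step 1: enumerate pairs each element with its index:
  (0, 26)
  (1, 19)
  (2, 23)
Therefore result = [(0, 26), (1, 19), (2, 23)].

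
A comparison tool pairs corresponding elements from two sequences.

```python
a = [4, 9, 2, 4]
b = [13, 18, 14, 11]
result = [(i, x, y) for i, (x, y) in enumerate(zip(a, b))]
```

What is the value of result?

Step 1: enumerate(zip(a, b)) gives index with paired elements:
  i=0: (4, 13)
  i=1: (9, 18)
  i=2: (2, 14)
  i=3: (4, 11)
Therefore result = [(0, 4, 13), (1, 9, 18), (2, 2, 14), (3, 4, 11)].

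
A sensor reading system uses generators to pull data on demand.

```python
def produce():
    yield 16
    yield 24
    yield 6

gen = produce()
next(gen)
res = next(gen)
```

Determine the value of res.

Step 1: produce() creates a generator.
Step 2: next(gen) yields 16 (consumed and discarded).
Step 3: next(gen) yields 24, assigned to res.
Therefore res = 24.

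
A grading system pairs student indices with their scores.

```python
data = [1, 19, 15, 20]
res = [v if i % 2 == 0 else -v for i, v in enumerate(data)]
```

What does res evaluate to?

Step 1: For each (i, v), keep v if i is even, negate if odd:
  i=0 (even): keep 1
  i=1 (odd): negate to -19
  i=2 (even): keep 15
  i=3 (odd): negate to -20
Therefore res = [1, -19, 15, -20].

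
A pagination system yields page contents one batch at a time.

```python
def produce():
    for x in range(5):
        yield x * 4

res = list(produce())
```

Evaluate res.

Step 1: For each x in range(5), yield x * 4:
  x=0: yield 0 * 4 = 0
  x=1: yield 1 * 4 = 4
  x=2: yield 2 * 4 = 8
  x=3: yield 3 * 4 = 12
  x=4: yield 4 * 4 = 16
Therefore res = [0, 4, 8, 12, 16].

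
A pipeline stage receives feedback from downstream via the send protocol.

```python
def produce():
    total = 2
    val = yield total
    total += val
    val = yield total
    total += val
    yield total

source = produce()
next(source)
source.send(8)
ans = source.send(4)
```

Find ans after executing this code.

Step 1: next() -> yield total=2.
Step 2: send(8) -> val=8, total = 2+8 = 10, yield 10.
Step 3: send(4) -> val=4, total = 10+4 = 14, yield 14.
Therefore ans = 14.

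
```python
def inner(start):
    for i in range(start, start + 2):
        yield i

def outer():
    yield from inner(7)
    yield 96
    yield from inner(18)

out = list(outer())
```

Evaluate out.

Step 1: outer() delegates to inner(7):
  yield 7
  yield 8
Step 2: yield 96
Step 3: Delegates to inner(18):
  yield 18
  yield 19
Therefore out = [7, 8, 96, 18, 19].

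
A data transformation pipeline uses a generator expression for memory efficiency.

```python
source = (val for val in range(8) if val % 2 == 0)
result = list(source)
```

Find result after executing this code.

Step 1: Filter range(8) keeping only even values:
  val=0: even, included
  val=1: odd, excluded
  val=2: even, included
  val=3: odd, excluded
  val=4: even, included
  val=5: odd, excluded
  val=6: even, included
  val=7: odd, excluded
Therefore result = [0, 2, 4, 6].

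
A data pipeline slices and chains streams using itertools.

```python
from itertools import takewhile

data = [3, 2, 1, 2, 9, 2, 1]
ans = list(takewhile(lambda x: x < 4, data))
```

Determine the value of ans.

Step 1: takewhile stops at first element >= 4:
  3 < 4: take
  2 < 4: take
  1 < 4: take
  2 < 4: take
  9 >= 4: stop
Therefore ans = [3, 2, 1, 2].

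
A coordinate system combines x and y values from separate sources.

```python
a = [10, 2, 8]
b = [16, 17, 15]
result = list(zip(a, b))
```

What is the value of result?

Step 1: zip pairs elements at same index:
  Index 0: (10, 16)
  Index 1: (2, 17)
  Index 2: (8, 15)
Therefore result = [(10, 16), (2, 17), (8, 15)].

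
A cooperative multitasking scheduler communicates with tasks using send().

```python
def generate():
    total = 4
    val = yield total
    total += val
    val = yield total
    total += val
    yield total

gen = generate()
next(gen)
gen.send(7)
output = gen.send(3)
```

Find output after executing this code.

Step 1: next() -> yield total=4.
Step 2: send(7) -> val=7, total = 4+7 = 11, yield 11.
Step 3: send(3) -> val=3, total = 11+3 = 14, yield 14.
Therefore output = 14.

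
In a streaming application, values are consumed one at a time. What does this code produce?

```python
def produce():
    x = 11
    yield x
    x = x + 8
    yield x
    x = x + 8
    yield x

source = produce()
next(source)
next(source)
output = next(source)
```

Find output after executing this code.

Step 1: Trace through generator execution:
  Yield 1: x starts at 11, yield 11
  Yield 2: x = 11 + 8 = 19, yield 19
  Yield 3: x = 19 + 8 = 27, yield 27
Step 2: First next() gets 11, second next() gets the second value, third next() yields 27.
Therefore output = 27.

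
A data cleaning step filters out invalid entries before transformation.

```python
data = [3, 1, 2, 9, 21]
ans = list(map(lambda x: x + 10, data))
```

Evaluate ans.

Step 1: Apply lambda x: x + 10 to each element:
  3 -> 13
  1 -> 11
  2 -> 12
  9 -> 19
  21 -> 31
Therefore ans = [13, 11, 12, 19, 31].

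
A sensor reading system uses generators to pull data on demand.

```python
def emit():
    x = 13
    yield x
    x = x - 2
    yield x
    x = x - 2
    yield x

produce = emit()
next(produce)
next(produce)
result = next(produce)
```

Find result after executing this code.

Step 1: Trace through generator execution:
  Yield 1: x starts at 13, yield 13
  Yield 2: x = 13 - 2 = 11, yield 11
  Yield 3: x = 11 - 2 = 9, yield 9
Step 2: First next() gets 13, second next() gets the second value, third next() yields 9.
Therefore result = 9.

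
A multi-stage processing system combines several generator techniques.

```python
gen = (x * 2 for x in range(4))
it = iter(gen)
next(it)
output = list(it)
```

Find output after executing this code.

Step 1: Generator produces [0, 2, 4, 6].
Step 2: next(it) consumes first element (0).
Step 3: list(it) collects remaining: [2, 4, 6].
Therefore output = [2, 4, 6].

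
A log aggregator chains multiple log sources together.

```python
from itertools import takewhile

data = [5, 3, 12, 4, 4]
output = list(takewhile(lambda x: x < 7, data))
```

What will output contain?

Step 1: takewhile stops at first element >= 7:
  5 < 7: take
  3 < 7: take
  12 >= 7: stop
Therefore output = [5, 3].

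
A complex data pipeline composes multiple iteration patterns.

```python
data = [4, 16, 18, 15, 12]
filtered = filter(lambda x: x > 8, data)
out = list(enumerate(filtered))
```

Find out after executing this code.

Step 1: Filter [4, 16, 18, 15, 12] for > 8: [16, 18, 15, 12].
Step 2: enumerate re-indexes from 0: [(0, 16), (1, 18), (2, 15), (3, 12)].
Therefore out = [(0, 16), (1, 18), (2, 15), (3, 12)].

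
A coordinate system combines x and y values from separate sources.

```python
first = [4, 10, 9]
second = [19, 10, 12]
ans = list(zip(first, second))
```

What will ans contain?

Step 1: zip pairs elements at same index:
  Index 0: (4, 19)
  Index 1: (10, 10)
  Index 2: (9, 12)
Therefore ans = [(4, 19), (10, 10), (9, 12)].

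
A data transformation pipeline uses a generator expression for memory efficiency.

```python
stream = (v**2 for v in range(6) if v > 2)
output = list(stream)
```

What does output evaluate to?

Step 1: For range(6), keep v > 2, then square:
  v=0: 0 <= 2, excluded
  v=1: 1 <= 2, excluded
  v=2: 2 <= 2, excluded
  v=3: 3 > 2, yield 3**2 = 9
  v=4: 4 > 2, yield 4**2 = 16
  v=5: 5 > 2, yield 5**2 = 25
Therefore output = [9, 16, 25].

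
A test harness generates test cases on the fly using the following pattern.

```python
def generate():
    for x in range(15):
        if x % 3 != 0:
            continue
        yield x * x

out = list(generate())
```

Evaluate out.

Step 1: Only yield x**2 when x is divisible by 3:
  x=0: 0 % 3 == 0, yield 0**2 = 0
  x=3: 3 % 3 == 0, yield 3**2 = 9
  x=6: 6 % 3 == 0, yield 6**2 = 36
  x=9: 9 % 3 == 0, yield 9**2 = 81
  x=12: 12 % 3 == 0, yield 12**2 = 144
Therefore out = [0, 9, 36, 81, 144].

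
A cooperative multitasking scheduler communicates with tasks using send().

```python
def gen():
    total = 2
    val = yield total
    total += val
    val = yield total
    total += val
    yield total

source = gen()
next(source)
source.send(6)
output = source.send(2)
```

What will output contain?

Step 1: next() -> yield total=2.
Step 2: send(6) -> val=6, total = 2+6 = 8, yield 8.
Step 3: send(2) -> val=2, total = 8+2 = 10, yield 10.
Therefore output = 10.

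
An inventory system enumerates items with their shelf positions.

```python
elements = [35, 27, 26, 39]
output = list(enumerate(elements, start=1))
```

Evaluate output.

Step 1: enumerate with start=1:
  (1, 35)
  (2, 27)
  (3, 26)
  (4, 39)
Therefore output = [(1, 35), (2, 27), (3, 26), (4, 39)].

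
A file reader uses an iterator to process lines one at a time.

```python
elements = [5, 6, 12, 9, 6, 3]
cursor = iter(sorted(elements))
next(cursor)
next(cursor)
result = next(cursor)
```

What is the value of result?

Step 1: sorted([5, 6, 12, 9, 6, 3]) = [3, 5, 6, 6, 9, 12].
Step 2: Create iterator and skip 2 elements.
Step 3: next() returns 6.
Therefore result = 6.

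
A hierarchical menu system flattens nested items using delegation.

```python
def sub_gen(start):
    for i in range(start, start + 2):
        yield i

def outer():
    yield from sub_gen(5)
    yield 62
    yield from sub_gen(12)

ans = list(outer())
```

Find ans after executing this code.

Step 1: outer() delegates to sub_gen(5):
  yield 5
  yield 6
Step 2: yield 62
Step 3: Delegates to sub_gen(12):
  yield 12
  yield 13
Therefore ans = [5, 6, 62, 12, 13].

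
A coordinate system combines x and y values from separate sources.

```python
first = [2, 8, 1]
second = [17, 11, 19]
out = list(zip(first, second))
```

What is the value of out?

Step 1: zip pairs elements at same index:
  Index 0: (2, 17)
  Index 1: (8, 11)
  Index 2: (1, 19)
Therefore out = [(2, 17), (8, 11), (1, 19)].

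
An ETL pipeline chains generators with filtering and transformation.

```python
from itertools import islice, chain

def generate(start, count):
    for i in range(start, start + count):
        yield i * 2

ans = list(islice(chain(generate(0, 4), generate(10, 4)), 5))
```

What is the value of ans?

Step 1: generate(0, 4) yields [0, 2, 4, 6].
Step 2: generate(10, 4) yields [20, 22, 24, 26].
Step 3: chain concatenates: [0, 2, 4, 6, 20, 22, 24, 26].
Step 4: islice takes first 5: [0, 2, 4, 6, 20].
Therefore ans = [0, 2, 4, 6, 20].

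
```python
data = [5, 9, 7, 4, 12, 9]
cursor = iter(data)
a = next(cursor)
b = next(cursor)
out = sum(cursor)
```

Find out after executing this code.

Step 1: Create iterator over [5, 9, 7, 4, 12, 9].
Step 2: a = next() = 5, b = next() = 9.
Step 3: sum() of remaining [7, 4, 12, 9] = 32.
Therefore out = 32.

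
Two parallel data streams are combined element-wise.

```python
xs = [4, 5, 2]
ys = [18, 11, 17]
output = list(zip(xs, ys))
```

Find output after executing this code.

Step 1: zip pairs elements at same index:
  Index 0: (4, 18)
  Index 1: (5, 11)
  Index 2: (2, 17)
Therefore output = [(4, 18), (5, 11), (2, 17)].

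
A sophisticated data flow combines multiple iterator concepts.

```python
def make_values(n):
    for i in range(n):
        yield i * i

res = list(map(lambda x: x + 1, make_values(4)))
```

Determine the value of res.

Step 1: make_values(4) yields squares: [0, 1, 4, 9].
Step 2: map adds 1 to each: [1, 2, 5, 10].
Therefore res = [1, 2, 5, 10].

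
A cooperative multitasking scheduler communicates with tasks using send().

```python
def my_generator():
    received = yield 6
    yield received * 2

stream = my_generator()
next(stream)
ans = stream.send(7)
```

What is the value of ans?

Step 1: next(stream) advances to first yield, producing 6.
Step 2: send(7) resumes, received = 7.
Step 3: yield received * 2 = 7 * 2 = 14.
Therefore ans = 14.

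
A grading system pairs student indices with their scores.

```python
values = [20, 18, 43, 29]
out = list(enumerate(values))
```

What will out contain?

Step 1: enumerate pairs each element with its index:
  (0, 20)
  (1, 18)
  (2, 43)
  (3, 29)
Therefore out = [(0, 20), (1, 18), (2, 43), (3, 29)].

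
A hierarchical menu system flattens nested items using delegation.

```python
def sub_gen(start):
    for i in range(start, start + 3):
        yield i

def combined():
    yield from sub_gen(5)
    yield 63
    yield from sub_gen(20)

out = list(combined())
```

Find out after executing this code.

Step 1: combined() delegates to sub_gen(5):
  yield 5
  yield 6
  yield 7
Step 2: yield 63
Step 3: Delegates to sub_gen(20):
  yield 20
  yield 21
  yield 22
Therefore out = [5, 6, 7, 63, 20, 21, 22].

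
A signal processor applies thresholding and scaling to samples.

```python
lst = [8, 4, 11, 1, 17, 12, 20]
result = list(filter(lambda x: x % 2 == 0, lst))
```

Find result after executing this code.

Step 1: Filter elements divisible by 2:
  8 % 2 = 0: kept
  4 % 2 = 0: kept
  11 % 2 = 1: removed
  1 % 2 = 1: removed
  17 % 2 = 1: removed
  12 % 2 = 0: kept
  20 % 2 = 0: kept
Therefore result = [8, 4, 12, 20].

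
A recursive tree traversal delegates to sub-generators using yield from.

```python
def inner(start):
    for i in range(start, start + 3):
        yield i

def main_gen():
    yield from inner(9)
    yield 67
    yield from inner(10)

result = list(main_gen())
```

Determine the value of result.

Step 1: main_gen() delegates to inner(9):
  yield 9
  yield 10
  yield 11
Step 2: yield 67
Step 3: Delegates to inner(10):
  yield 10
  yield 11
  yield 12
Therefore result = [9, 10, 11, 67, 10, 11, 12].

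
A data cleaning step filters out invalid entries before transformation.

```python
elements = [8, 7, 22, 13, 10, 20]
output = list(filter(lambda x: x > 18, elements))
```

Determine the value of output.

Step 1: Filter elements > 18:
  8: removed
  7: removed
  22: kept
  13: removed
  10: removed
  20: kept
Therefore output = [22, 20].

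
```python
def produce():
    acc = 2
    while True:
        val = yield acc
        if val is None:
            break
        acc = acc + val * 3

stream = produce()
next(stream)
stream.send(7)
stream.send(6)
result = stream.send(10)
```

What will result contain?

Step 1: next() -> yield acc=2.
Step 2: send(7) -> val=7, acc = 2 + 7*3 = 23, yield 23.
Step 3: send(6) -> val=6, acc = 23 + 6*3 = 41, yield 41.
Step 4: send(10) -> val=10, acc = 41 + 10*3 = 71, yield 71.
Therefore result = 71.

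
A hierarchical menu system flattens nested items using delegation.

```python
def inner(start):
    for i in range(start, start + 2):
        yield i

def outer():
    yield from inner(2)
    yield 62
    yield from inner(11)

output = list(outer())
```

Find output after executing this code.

Step 1: outer() delegates to inner(2):
  yield 2
  yield 3
Step 2: yield 62
Step 3: Delegates to inner(11):
  yield 11
  yield 12
Therefore output = [2, 3, 62, 11, 12].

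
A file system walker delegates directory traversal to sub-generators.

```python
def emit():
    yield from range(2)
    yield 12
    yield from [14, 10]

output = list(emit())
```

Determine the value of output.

Step 1: Trace yields in order:
  yield 0
  yield 1
  yield 12
  yield 14
  yield 10
Therefore output = [0, 1, 12, 14, 10].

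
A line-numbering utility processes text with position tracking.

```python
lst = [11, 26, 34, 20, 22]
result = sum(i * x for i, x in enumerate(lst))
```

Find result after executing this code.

Step 1: Compute i * x for each (i, x) in enumerate([11, 26, 34, 20, 22]):
  i=0, x=11: 0*11 = 0
  i=1, x=26: 1*26 = 26
  i=2, x=34: 2*34 = 68
  i=3, x=20: 3*20 = 60
  i=4, x=22: 4*22 = 88
Step 2: sum = 0 + 26 + 68 + 60 + 88 = 242.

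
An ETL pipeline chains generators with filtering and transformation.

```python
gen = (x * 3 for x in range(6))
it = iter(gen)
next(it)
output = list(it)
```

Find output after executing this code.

Step 1: Generator produces [0, 3, 6, 9, 12, 15].
Step 2: next(it) consumes first element (0).
Step 3: list(it) collects remaining: [3, 6, 9, 12, 15].
Therefore output = [3, 6, 9, 12, 15].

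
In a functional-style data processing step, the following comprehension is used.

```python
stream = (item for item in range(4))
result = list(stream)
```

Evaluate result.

Step 1: Generator expression iterates range(4): [0, 1, 2, 3].
Step 2: list() collects all values.
Therefore result = [0, 1, 2, 3].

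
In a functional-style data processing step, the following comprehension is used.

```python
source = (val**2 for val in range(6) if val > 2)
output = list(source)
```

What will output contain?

Step 1: For range(6), keep val > 2, then square:
  val=0: 0 <= 2, excluded
  val=1: 1 <= 2, excluded
  val=2: 2 <= 2, excluded
  val=3: 3 > 2, yield 3**2 = 9
  val=4: 4 > 2, yield 4**2 = 16
  val=5: 5 > 2, yield 5**2 = 25
Therefore output = [9, 16, 25].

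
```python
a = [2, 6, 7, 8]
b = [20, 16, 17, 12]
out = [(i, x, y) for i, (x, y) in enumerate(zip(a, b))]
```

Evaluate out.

Step 1: enumerate(zip(a, b)) gives index with paired elements:
  i=0: (2, 20)
  i=1: (6, 16)
  i=2: (7, 17)
  i=3: (8, 12)
Therefore out = [(0, 2, 20), (1, 6, 16), (2, 7, 17), (3, 8, 12)].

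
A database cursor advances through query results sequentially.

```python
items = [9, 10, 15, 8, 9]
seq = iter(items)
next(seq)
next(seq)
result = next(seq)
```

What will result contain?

Step 1: Create iterator over [9, 10, 15, 8, 9].
Step 2: next() consumes 9.
Step 3: next() consumes 10.
Step 4: next() returns 15.
Therefore result = 15.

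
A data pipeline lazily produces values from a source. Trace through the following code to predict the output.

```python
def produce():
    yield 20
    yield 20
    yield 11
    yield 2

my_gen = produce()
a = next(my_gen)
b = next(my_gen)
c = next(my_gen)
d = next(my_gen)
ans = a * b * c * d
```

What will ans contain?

Step 1: Create generator and consume all values:
  a = next(my_gen) = 20
  b = next(my_gen) = 20
  c = next(my_gen) = 11
  d = next(my_gen) = 2
Step 2: ans = 20 * 20 * 11 * 2 = 8800.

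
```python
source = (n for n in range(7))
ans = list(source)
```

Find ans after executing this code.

Step 1: Generator expression iterates range(7): [0, 1, 2, 3, 4, 5, 6].
Step 2: list() collects all values.
Therefore ans = [0, 1, 2, 3, 4, 5, 6].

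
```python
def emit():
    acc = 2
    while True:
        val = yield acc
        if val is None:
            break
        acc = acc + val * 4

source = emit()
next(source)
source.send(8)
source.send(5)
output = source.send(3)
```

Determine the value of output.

Step 1: next() -> yield acc=2.
Step 2: send(8) -> val=8, acc = 2 + 8*4 = 34, yield 34.
Step 3: send(5) -> val=5, acc = 34 + 5*4 = 54, yield 54.
Step 4: send(3) -> val=3, acc = 54 + 3*4 = 66, yield 66.
Therefore output = 66.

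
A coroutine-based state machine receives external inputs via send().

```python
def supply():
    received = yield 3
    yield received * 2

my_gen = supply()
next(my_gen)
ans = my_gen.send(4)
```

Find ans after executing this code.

Step 1: next(my_gen) advances to first yield, producing 3.
Step 2: send(4) resumes, received = 4.
Step 3: yield received * 2 = 4 * 2 = 8.
Therefore ans = 8.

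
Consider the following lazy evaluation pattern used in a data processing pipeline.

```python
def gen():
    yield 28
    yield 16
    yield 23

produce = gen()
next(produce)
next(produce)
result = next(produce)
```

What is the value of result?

Step 1: gen() creates a generator.
Step 2: next(produce) yields 28 (consumed and discarded).
Step 3: next(produce) yields 16 (consumed and discarded).
Step 4: next(produce) yields 23, assigned to result.
Therefore result = 23.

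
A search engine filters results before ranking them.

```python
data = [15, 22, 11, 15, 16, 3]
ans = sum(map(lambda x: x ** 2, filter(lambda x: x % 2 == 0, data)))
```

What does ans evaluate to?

Step 1: Filter even numbers from [15, 22, 11, 15, 16, 3]: [22, 16]
Step 2: Square each: [484, 256]
Step 3: Sum = 740.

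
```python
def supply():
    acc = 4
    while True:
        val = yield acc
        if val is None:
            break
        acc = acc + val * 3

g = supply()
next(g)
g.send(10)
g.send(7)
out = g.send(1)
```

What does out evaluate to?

Step 1: next() -> yield acc=4.
Step 2: send(10) -> val=10, acc = 4 + 10*3 = 34, yield 34.
Step 3: send(7) -> val=7, acc = 34 + 7*3 = 55, yield 55.
Step 4: send(1) -> val=1, acc = 55 + 1*3 = 58, yield 58.
Therefore out = 58.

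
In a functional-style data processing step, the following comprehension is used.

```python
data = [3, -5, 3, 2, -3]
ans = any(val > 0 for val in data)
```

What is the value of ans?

Step 1: Check val > 0 for each element in [3, -5, 3, 2, -3]:
  3 > 0: True
  -5 > 0: False
  3 > 0: True
  2 > 0: True
  -3 > 0: False
Step 2: any() returns True.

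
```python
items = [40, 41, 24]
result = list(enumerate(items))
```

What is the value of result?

Step 1: enumerate pairs each element with its index:
  (0, 40)
  (1, 41)
  (2, 24)
Therefore result = [(0, 40), (1, 41), (2, 24)].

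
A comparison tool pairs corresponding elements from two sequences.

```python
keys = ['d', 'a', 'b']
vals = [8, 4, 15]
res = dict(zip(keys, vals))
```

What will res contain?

Step 1: zip pairs keys with values:
  'd' -> 8
  'a' -> 4
  'b' -> 15
Therefore res = {'d': 8, 'a': 4, 'b': 15}.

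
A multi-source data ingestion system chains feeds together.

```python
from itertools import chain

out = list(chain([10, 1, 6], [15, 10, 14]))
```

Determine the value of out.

Step 1: chain() concatenates iterables: [10, 1, 6] + [15, 10, 14].
Therefore out = [10, 1, 6, 15, 10, 14].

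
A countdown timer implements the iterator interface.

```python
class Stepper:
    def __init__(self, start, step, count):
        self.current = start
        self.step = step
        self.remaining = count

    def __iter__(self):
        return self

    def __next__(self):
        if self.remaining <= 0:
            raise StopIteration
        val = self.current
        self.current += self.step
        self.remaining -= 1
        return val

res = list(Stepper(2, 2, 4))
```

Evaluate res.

Step 1: Stepper starts at 2, increments by 2, for 4 steps:
  Yield 2, then current += 2
  Yield 4, then current += 2
  Yield 6, then current += 2
  Yield 8, then current += 2
Therefore res = [2, 4, 6, 8].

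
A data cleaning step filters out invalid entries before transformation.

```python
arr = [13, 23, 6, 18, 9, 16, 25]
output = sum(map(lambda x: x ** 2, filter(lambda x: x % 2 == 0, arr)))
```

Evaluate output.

Step 1: Filter even numbers from [13, 23, 6, 18, 9, 16, 25]: [6, 18, 16]
Step 2: Square each: [36, 324, 256]
Step 3: Sum = 616.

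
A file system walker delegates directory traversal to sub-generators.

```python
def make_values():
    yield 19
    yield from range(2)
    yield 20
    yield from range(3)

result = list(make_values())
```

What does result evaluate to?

Step 1: Trace yields in order:
  yield 19
  yield 0
  yield 1
  yield 20
  yield 0
  yield 1
  yield 2
Therefore result = [19, 0, 1, 20, 0, 1, 2].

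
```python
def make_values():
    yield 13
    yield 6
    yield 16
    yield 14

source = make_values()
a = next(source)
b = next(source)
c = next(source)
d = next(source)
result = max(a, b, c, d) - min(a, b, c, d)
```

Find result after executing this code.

Step 1: Create generator and consume all values:
  a = next(source) = 13
  b = next(source) = 6
  c = next(source) = 16
  d = next(source) = 14
Step 2: max = 16, min = 6, result = 16 - 6 = 10.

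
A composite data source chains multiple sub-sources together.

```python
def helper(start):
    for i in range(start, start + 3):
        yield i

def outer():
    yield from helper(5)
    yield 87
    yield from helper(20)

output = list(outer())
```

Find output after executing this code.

Step 1: outer() delegates to helper(5):
  yield 5
  yield 6
  yield 7
Step 2: yield 87
Step 3: Delegates to helper(20):
  yield 20
  yield 21
  yield 22
Therefore output = [5, 6, 7, 87, 20, 21, 22].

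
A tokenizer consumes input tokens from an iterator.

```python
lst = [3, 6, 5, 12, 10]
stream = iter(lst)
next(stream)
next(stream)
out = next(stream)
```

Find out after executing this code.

Step 1: Create iterator over [3, 6, 5, 12, 10].
Step 2: next() consumes 3.
Step 3: next() consumes 6.
Step 4: next() returns 5.
Therefore out = 5.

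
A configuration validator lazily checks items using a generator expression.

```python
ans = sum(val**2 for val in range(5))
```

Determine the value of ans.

Step 1: Compute val**2 for each val in range(5):
  val=0: 0**2 = 0
  val=1: 1**2 = 1
  val=2: 2**2 = 4
  val=3: 3**2 = 9
  val=4: 4**2 = 16
Step 2: sum = 0 + 1 + 4 + 9 + 16 = 30.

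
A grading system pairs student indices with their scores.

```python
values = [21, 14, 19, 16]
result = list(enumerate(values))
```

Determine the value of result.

Step 1: enumerate pairs each element with its index:
  (0, 21)
  (1, 14)
  (2, 19)
  (3, 16)
Therefore result = [(0, 21), (1, 14), (2, 19), (3, 16)].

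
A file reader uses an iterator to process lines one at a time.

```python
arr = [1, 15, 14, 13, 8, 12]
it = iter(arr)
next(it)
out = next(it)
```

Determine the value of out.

Step 1: Create iterator over [1, 15, 14, 13, 8, 12].
Step 2: next() consumes 1.
Step 3: next() returns 15.
Therefore out = 15.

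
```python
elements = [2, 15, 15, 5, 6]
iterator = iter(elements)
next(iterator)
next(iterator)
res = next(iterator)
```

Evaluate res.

Step 1: Create iterator over [2, 15, 15, 5, 6].
Step 2: next() consumes 2.
Step 3: next() consumes 15.
Step 4: next() returns 15.
Therefore res = 15.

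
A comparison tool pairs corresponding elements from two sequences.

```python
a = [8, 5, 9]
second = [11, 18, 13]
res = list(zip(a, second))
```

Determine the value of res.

Step 1: zip pairs elements at same index:
  Index 0: (8, 11)
  Index 1: (5, 18)
  Index 2: (9, 13)
Therefore res = [(8, 11), (5, 18), (9, 13)].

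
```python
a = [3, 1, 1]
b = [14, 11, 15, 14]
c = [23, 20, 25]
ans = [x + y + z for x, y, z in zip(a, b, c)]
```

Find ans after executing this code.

Step 1: zip three lists (truncates to shortest, len=3):
  3 + 14 + 23 = 40
  1 + 11 + 20 = 32
  1 + 15 + 25 = 41
Therefore ans = [40, 32, 41].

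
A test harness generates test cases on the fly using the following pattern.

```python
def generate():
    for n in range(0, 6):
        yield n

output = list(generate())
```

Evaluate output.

Step 1: The generator yields each value from range(0, 6).
Step 2: list() consumes all yields: [0, 1, 2, 3, 4, 5].
Therefore output = [0, 1, 2, 3, 4, 5].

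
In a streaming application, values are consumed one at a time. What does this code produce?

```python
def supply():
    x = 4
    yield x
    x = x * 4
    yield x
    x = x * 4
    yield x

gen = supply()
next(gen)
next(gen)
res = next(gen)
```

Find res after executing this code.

Step 1: Trace through generator execution:
  Yield 1: x starts at 4, yield 4
  Yield 2: x = 4 * 4 = 16, yield 16
  Yield 3: x = 16 * 4 = 64, yield 64
Step 2: First next() gets 4, second next() gets the second value, third next() yields 64.
Therefore res = 64.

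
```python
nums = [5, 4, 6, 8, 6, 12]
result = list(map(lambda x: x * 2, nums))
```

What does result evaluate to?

Step 1: Apply lambda x: x * 2 to each element:
  5 -> 10
  4 -> 8
  6 -> 12
  8 -> 16
  6 -> 12
  12 -> 24
Therefore result = [10, 8, 12, 16, 12, 24].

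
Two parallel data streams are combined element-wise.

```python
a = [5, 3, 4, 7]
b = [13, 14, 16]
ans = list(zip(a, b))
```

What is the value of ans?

Step 1: zip stops at shortest (len(a)=4, len(b)=3):
  Index 0: (5, 13)
  Index 1: (3, 14)
  Index 2: (4, 16)
Step 2: Last element of a (7) has no pair, dropped.
Therefore ans = [(5, 13), (3, 14), (4, 16)].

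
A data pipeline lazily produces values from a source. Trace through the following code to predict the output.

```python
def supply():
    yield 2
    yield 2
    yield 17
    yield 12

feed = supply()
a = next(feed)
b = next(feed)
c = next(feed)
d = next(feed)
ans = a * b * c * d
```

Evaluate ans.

Step 1: Create generator and consume all values:
  a = next(feed) = 2
  b = next(feed) = 2
  c = next(feed) = 17
  d = next(feed) = 12
Step 2: ans = 2 * 2 * 17 * 12 = 816.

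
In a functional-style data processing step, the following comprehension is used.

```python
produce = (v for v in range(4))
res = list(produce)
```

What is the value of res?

Step 1: Generator expression iterates range(4): [0, 1, 2, 3].
Step 2: list() collects all values.
Therefore res = [0, 1, 2, 3].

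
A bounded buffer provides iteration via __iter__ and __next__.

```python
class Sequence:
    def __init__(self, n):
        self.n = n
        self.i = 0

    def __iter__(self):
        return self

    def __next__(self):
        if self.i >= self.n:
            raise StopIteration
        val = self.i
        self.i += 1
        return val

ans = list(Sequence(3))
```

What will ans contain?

Step 1: Sequence(3) creates an iterator counting 0 to 2.
Step 2: list() consumes all values: [0, 1, 2].
Therefore ans = [0, 1, 2].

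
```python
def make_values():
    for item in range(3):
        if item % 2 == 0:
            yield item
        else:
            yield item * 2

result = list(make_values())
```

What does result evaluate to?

Step 1: For each item in range(3), yield item if even, else item*2:
  item=0 (even): yield 0
  item=1 (odd): yield 1*2 = 2
  item=2 (even): yield 2
Therefore result = [0, 2, 2].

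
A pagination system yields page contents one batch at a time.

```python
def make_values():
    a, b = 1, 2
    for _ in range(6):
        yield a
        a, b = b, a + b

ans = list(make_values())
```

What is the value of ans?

Step 1: Fibonacci-like sequence starting with a=1, b=2:
  Iteration 1: yield a=1, then a,b = 2,3
  Iteration 2: yield a=2, then a,b = 3,5
  Iteration 3: yield a=3, then a,b = 5,8
  Iteration 4: yield a=5, then a,b = 8,13
  Iteration 5: yield a=8, then a,b = 13,21
  Iteration 6: yield a=13, then a,b = 21,34
Therefore ans = [1, 2, 3, 5, 8, 13].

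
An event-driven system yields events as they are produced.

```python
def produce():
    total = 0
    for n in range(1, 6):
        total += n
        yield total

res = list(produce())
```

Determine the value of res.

Step 1: Generator accumulates running sum:
  n=1: total = 1, yield 1
  n=2: total = 3, yield 3
  n=3: total = 6, yield 6
  n=4: total = 10, yield 10
  n=5: total = 15, yield 15
Therefore res = [1, 3, 6, 10, 15].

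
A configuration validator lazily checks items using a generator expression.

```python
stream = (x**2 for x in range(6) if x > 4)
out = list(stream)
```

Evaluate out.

Step 1: For range(6), keep x > 4, then square:
  x=0: 0 <= 4, excluded
  x=1: 1 <= 4, excluded
  x=2: 2 <= 4, excluded
  x=3: 3 <= 4, excluded
  x=4: 4 <= 4, excluded
  x=5: 5 > 4, yield 5**2 = 25
Therefore out = [25].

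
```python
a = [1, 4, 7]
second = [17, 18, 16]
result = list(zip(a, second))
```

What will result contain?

Step 1: zip pairs elements at same index:
  Index 0: (1, 17)
  Index 1: (4, 18)
  Index 2: (7, 16)
Therefore result = [(1, 17), (4, 18), (7, 16)].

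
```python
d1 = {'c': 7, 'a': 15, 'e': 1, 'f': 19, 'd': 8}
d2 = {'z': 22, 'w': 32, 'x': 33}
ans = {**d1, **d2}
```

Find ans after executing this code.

Step 1: Merge d1 and d2 (d2 values override on key conflicts).
Step 2: d1 has keys ['c', 'a', 'e', 'f', 'd'], d2 has keys ['z', 'w', 'x'].
Therefore ans = {'c': 7, 'a': 15, 'e': 1, 'f': 19, 'd': 8, 'z': 22, 'w': 32, 'x': 33}.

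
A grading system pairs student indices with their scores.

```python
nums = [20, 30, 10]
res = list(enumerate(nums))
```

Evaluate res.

Step 1: enumerate pairs each element with its index:
  (0, 20)
  (1, 30)
  (2, 10)
Therefore res = [(0, 20), (1, 30), (2, 10)].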